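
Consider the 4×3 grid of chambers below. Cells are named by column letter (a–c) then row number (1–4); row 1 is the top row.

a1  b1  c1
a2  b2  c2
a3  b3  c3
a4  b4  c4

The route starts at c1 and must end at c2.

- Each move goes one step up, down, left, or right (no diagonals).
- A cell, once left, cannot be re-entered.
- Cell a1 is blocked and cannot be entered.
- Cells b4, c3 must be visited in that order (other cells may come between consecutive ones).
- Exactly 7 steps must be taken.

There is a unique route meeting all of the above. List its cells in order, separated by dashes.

The waypoints must appear in the order b4, c3, with no cell reused.
Route from c1: left 1 to b1, down 3 to b4, right 1 to c4, up 2 to c2 — 7 moves in all.
Check: order respected (b4 at step 4, c3 at step 6); 7 moves as required.

c1 - b1 - b2 - b3 - b4 - c4 - c3 - c2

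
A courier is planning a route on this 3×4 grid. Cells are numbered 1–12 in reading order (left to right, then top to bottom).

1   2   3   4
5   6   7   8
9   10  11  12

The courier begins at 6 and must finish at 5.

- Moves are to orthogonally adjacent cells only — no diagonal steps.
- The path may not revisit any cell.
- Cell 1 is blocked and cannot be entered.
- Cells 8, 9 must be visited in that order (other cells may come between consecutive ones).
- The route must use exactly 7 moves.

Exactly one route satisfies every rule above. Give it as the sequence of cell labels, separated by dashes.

6 - 7 - 8 - 12 - 11 - 10 - 9 - 5

The waypoints must appear in the order 8, 9, with no cell reused.
Route from 6: 2× right (reaching 8), down to 12, 3× left (reaching 9), up to 5 — 7 moves in all.
Check: order respected (8 at step 2, 9 at step 6); 7 moves as required.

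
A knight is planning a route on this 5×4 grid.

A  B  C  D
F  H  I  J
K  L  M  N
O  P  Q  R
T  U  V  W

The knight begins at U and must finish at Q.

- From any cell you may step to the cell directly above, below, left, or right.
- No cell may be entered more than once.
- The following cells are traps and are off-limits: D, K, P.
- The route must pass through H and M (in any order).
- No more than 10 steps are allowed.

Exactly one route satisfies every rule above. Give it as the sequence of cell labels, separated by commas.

U, V, W, R, N, J, I, H, L, M, Q

The 10-move cap with required stops at H, M leaves no slack for detours.
Route from U: 2× right (reaching W), 3× up (reaching J), 2× left (reaching H), down to L, right to M, down to Q — 10 moves in all.
Check: all required cells visited; 10 ≤ 10 moves.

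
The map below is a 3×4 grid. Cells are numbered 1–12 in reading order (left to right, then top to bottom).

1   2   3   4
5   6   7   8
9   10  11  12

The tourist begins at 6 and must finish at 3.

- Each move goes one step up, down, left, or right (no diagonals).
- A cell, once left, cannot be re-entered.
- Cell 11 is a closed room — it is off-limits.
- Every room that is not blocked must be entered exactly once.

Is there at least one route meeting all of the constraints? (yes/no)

Cell 12 has only one open neighbour but is neither the start nor the goal, so a Hamiltonian route would have to both enter and leave it through the same neighbour — impossible without revisiting.

no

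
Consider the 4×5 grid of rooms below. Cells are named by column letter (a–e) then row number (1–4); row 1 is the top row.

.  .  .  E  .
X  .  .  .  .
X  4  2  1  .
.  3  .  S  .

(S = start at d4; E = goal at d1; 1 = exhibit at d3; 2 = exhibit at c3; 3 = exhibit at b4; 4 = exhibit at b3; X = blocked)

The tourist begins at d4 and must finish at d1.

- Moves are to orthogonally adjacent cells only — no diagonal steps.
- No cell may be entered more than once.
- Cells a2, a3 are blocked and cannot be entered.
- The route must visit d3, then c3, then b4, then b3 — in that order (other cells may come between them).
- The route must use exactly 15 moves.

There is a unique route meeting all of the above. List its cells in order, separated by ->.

The waypoints must appear in the order d3, c3, b4, b3, with no cell reused.
Route from d4: right to e4, up to e3, 2× left (reaching c3), down to c4, left to b4, 3× up (reaching b1), right to c1, down to c2, 2× right (reaching e2), up to e1, left to d1 — 15 moves in all.
Check: order respected (1 at step 3, 2 at step 4, 3 at step 6, 4 at step 7); 15 moves as required.

d4 -> e4 -> e3 -> d3 -> c3 -> c4 -> b4 -> b3 -> b2 -> b1 -> c1 -> c2 -> d2 -> e2 -> e1 -> d1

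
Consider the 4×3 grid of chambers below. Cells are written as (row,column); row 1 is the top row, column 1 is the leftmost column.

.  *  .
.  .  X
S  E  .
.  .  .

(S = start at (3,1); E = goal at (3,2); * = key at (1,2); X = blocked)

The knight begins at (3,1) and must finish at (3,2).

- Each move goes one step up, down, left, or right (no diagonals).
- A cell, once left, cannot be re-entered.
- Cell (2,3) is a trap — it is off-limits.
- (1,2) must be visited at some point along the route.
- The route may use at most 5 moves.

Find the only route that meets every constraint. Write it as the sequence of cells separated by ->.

(3,1) -> (2,1) -> (1,1) -> (1,2) -> (2,2) -> (3,2)

The budget equals the shortest possible length, so every move has to be on a shortest route through the required cells.
Route from (3,1): 2× up (reaching (1,1)), right to (1,2), 2× down (reaching (3,2)) — 5 moves in all.
Check: all required cells visited; 5 ≤ 5 moves.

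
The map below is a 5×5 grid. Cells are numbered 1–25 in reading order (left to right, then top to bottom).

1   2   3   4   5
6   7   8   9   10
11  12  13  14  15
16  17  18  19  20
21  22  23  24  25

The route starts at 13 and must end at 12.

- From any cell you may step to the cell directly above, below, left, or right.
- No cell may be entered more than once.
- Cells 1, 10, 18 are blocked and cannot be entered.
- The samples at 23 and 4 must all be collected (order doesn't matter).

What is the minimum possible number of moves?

Any route passes through 23 and 4 in some order between 13 and 12. Summing Manhattan distances along each leg and taking the cheapest ordering (13 → 23 → 4 → 12) gives a lower bound of 2 + 5 + 4 = 11 moves.
A route of 11 moves achieves this: 13 → 8 → 3 → 4 → 9 → 14 → 19 → 24 → 23 → 22 → 17 → 12.
Since 11 matches the lower bound, it is optimal.

11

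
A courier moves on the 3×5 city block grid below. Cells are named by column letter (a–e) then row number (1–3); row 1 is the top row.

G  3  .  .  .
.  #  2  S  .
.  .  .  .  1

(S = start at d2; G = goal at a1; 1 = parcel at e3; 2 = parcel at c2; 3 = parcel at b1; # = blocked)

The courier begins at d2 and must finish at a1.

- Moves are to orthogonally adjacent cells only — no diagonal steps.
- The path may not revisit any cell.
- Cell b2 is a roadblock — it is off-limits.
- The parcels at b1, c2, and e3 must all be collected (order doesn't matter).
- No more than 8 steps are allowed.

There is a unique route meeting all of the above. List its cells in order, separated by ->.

Any route must reach b1, c2, and e3 and still end at a1 within 8 moves, so the order of the required stops is forced.
Route from d2: right to e2, down to e3, 2× left (reaching c3), 2× up (reaching c1), 2× left (reaching a1) — 8 moves in all.
Check: all required cells visited; 8 ≤ 8 moves.

d2 -> e2 -> e3 -> d3 -> c3 -> c2 -> c1 -> b1 -> a1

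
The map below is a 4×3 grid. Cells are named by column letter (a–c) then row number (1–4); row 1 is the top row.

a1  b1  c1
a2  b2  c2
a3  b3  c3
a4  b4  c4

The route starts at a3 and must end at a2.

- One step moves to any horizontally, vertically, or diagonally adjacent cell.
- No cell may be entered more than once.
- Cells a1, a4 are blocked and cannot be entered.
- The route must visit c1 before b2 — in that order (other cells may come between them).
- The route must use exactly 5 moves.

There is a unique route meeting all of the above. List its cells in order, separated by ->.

a3 -> b3 -> c2 -> c1 -> b2 -> a2

The waypoints must appear in the order c1, b2, with no cell reused.
Route from a3: right 1 to b3, up-right 1 to c2, up 1 to c1, down-left 1 to b2, left 1 to a2 — 5 moves in all.
Check: order respected (c1 at step 3, b2 at step 4); 5 moves as required.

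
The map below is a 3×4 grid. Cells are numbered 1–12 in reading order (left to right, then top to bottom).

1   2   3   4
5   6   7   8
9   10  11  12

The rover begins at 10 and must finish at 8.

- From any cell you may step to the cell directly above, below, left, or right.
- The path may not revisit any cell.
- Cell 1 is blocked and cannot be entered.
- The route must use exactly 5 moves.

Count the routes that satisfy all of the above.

6

Need simple routes of exactly 5 moves from 10 to 8 (Manhattan distance 3, so 1 moves are spent on a detour and 1 undoing it).
Enumerating: 10 6 2 3 7 8 | 10 6 2 3 4 8 | 10 6 7 3 4 8 | 10 6 7 11 12 8 | 10 9 5 6 7 8 | 10 11 7 3 4 8.
That gives 6 routes.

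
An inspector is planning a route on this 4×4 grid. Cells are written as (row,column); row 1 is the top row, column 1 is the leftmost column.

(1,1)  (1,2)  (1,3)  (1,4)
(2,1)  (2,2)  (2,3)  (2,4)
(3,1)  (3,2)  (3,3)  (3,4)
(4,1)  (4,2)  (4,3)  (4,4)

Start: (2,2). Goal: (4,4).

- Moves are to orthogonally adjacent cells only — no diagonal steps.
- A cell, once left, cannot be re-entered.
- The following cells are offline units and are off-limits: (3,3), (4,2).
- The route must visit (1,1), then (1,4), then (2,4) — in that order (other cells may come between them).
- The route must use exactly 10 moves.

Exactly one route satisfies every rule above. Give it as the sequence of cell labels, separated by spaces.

(2,2) (3,2) (3,1) (2,1) (1,1) (1,2) (1,3) (1,4) (2,4) (3,4) (4,4)

The waypoints must appear in the order (1,1), (1,4), (2,4), with no cell reused.
Route from (2,2): down 1 to (3,2), left 1 to (3,1), up 2 to (1,1), right 3 to (1,4), down 3 to (4,4) — 10 moves in all.
Check: order respected ((1,1) at step 4, (1,4) at step 7, (2,4) at step 8); 10 moves as required.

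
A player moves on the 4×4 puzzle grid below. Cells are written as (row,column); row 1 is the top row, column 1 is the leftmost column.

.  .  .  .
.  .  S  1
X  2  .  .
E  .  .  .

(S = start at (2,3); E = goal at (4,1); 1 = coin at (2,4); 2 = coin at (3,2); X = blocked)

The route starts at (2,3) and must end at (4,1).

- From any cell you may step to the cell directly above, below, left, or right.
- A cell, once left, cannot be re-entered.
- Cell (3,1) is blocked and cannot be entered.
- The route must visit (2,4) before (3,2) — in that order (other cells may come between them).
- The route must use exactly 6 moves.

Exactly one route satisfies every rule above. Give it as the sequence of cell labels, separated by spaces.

(2,3) (2,4) (3,4) (3,3) (3,2) (4,2) (4,1)

The waypoints must appear in the order (2,4), (3,2), with no cell reused.
Route from (2,3): right 1 to (2,4), down 1 to (3,4), left 2 to (3,2), down 1 to (4,2), left 1 to (4,1) — 6 moves in all.
Check: order respected (1 at step 1, 2 at step 4); 6 moves as required.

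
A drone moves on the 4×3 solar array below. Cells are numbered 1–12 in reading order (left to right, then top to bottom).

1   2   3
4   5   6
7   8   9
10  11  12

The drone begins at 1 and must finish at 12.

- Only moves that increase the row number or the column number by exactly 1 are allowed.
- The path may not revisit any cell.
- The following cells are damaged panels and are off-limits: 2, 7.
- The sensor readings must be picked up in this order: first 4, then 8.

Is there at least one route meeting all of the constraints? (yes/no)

yes

One route that works: 1 → 4 → 5 → 8 → 11 → 12.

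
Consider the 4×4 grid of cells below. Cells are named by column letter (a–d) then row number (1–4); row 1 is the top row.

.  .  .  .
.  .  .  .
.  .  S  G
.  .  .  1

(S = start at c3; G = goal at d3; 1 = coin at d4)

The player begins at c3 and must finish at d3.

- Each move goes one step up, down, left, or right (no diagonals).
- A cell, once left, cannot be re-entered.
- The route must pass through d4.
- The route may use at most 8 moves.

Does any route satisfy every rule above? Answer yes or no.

One route that works: c3 → c4 → d4 → d3.

yes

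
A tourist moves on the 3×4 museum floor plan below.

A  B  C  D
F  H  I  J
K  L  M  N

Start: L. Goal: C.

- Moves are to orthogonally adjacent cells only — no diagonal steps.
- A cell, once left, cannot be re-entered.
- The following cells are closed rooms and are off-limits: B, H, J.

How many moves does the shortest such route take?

3

The Manhattan distance from L to C is |3−1| + |2−3| = 3, so at least 3 moves are needed.
A route of 3 moves achieves this: L → M → I → C.
Since 3 matches the lower bound, it is optimal.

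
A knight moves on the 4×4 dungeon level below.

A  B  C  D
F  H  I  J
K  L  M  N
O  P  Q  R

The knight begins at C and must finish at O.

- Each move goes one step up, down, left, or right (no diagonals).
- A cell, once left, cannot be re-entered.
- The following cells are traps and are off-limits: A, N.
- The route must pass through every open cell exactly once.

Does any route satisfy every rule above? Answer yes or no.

Cell R has only one open neighbour but is neither the start nor the goal, so a Hamiltonian route would have to both enter and leave it through the same neighbour — impossible without revisiting.

no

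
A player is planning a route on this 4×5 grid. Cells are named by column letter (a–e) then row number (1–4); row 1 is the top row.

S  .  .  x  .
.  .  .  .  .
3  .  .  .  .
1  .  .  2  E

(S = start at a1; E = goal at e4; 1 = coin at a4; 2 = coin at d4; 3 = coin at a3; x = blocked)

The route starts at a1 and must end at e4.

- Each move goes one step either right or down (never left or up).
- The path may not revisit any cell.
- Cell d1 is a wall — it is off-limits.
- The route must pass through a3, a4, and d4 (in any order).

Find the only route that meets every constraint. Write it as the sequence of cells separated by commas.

a1, a2, a3, a4, b4, c4, d4, e4

Moves only go right or down, so the column and row indices never decrease.
Route from a1: 3× down (reaching a4), 4× right (reaching e4) — 7 moves in all.
Check: all required cells visited.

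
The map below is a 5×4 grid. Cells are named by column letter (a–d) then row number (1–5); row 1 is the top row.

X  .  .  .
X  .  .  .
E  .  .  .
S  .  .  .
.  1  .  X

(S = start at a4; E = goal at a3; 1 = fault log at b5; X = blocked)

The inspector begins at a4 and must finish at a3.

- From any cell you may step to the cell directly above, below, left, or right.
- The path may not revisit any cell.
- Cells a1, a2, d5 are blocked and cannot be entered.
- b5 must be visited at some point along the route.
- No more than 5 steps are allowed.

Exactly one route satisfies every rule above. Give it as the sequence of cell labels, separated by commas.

The budget equals the shortest possible length, so every move has to be on a shortest route through the required cells.
Route from a4: down 1 to a5, right 1 to b5, up 2 to b3, left 1 to a3 — 5 moves in all.
Check: all required cells visited; 5 ≤ 5 moves.

a4, a5, b5, b4, b3, a3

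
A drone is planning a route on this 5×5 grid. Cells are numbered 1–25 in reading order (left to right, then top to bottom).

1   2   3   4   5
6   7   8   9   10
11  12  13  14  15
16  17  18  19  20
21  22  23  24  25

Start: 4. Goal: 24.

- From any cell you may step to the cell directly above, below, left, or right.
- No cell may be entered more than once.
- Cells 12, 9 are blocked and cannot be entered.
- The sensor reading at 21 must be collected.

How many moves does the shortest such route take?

10

Any route passes through 21 somewhere between 4 and 24. Summing Manhattan distances along the two legs (4 → 21 → 24) gives a lower bound of 7 + 3 = 10 moves.
A route of 10 moves achieves this: 4 → 3 → 8 → 13 → 18 → 17 → 16 → 21 → 22 → 23 → 24.
Since 10 matches the lower bound, it is optimal.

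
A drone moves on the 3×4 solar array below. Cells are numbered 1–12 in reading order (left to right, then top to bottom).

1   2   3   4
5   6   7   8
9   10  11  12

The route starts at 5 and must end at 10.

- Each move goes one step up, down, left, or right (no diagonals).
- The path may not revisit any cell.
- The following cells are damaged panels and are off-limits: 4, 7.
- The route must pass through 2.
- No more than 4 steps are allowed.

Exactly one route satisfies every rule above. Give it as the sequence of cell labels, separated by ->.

5 -> 1 -> 2 -> 6 -> 10

The budget equals the shortest possible length, so every move has to be on a shortest route through the required cells.
Route from 5: up 1 to 1, right 1 to 2, down 2 to 10 — 4 moves in all.
Check: all required cells visited; 4 ≤ 4 moves.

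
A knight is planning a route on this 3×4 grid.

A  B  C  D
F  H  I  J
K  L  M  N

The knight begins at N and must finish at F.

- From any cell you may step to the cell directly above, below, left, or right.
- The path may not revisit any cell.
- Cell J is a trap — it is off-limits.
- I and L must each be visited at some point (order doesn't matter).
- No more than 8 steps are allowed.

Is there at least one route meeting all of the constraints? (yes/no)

One route that works: N → M → I → H → L → K → F.

yes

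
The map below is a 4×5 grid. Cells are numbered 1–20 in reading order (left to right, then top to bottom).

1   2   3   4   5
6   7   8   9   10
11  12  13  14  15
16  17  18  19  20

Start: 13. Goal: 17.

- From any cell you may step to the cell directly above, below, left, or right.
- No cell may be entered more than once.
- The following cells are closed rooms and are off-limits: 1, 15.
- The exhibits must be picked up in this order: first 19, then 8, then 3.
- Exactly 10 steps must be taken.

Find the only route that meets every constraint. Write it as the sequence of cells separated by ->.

The waypoints must appear in the order 19, 8, 3, with no cell reused.
Route from 13: down 1 to 18, right 1 to 19, up 2 to 9, left 1 to 8, up 1 to 3, left 1 to 2, down 3 to 17 — 10 moves in all.
Check: order respected (19 at step 2, 8 at step 5, 3 at step 6); 10 moves as required.

13 -> 18 -> 19 -> 14 -> 9 -> 8 -> 3 -> 2 -> 7 -> 12 -> 17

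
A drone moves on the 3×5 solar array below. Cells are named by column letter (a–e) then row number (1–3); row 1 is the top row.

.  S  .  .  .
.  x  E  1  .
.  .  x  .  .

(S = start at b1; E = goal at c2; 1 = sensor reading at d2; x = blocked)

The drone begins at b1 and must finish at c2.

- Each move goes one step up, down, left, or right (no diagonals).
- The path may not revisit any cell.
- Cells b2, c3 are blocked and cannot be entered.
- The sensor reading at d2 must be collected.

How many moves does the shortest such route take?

Any route passes through d2 somewhere between b1 and c2. Summing Manhattan distances along the two legs (b1 → d2 → c2) gives a lower bound of 3 + 1 = 4 moves.
A route of 4 moves achieves this: b1 → c1 → d1 → d2 → c2.
Since 4 matches the lower bound, it is optimal.

4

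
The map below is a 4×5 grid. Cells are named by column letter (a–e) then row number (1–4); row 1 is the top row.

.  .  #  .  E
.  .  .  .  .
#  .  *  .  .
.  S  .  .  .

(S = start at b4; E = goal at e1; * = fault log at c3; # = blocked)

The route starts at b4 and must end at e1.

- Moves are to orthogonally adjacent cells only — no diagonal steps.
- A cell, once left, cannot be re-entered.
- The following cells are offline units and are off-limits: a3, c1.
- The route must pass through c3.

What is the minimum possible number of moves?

6

Any route passes through c3 somewhere between b4 and e1. Summing Manhattan distances along the two legs (b4 → c3 → e1) gives a lower bound of 2 + 4 = 6 moves.
A route of 6 moves achieves this: b4 → b3 → c3 → c2 → d2 → d1 → e1.
Since 6 matches the lower bound, it is optimal.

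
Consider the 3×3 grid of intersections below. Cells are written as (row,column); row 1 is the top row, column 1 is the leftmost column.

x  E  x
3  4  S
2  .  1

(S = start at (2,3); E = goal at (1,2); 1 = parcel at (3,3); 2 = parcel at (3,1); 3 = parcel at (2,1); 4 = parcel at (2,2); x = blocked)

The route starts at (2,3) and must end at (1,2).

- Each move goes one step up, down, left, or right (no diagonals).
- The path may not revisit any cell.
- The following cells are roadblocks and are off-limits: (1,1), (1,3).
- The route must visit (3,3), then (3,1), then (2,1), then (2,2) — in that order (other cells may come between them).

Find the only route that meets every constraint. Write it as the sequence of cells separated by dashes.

The waypoints must appear in the order (3,3), (3,1), (2,1), (2,2), with no cell reused.
Route from (2,3): down to (3,3), 2× left (reaching (3,1)), up to (2,1), right to (2,2), up to (1,2) — 6 moves in all.
Check: order respected (1 at step 1, 2 at step 3, 3 at step 4, 4 at step 5).

(2,3) - (3,3) - (3,2) - (3,1) - (2,1) - (2,2) - (1,2)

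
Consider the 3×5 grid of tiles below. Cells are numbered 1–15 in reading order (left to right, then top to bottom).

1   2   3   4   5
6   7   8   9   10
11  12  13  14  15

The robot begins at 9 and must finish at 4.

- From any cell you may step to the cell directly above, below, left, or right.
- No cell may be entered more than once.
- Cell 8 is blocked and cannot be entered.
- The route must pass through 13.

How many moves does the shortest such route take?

7

Any route passes through 13 somewhere between 9 and 4. Summing Manhattan distances along the two legs (9 → 13 → 4) gives a lower bound of 2 + 3 = 5 moves.
The shortest route satisfying every rule uses 7 moves: 9 → 14 → 13 → 12 → 7 → 2 → 3 → 4.
The bound of 5 isn't tight here; checking systematically, no route of length 5 through 6 satisfies every constraint, so 7 is the minimum.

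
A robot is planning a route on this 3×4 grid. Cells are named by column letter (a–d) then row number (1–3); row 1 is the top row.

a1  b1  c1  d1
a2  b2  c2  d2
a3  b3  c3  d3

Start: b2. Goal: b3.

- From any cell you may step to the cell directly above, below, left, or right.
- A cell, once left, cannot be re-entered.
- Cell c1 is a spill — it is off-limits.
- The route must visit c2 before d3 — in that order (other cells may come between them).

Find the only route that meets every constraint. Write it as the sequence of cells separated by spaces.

The waypoints must appear in the order c2, d3, with no cell reused.
Route from b2: right 2 to d2, down 1 to d3, left 2 to b3 — 5 moves in all.
Check: order respected (c2 at step 1, d3 at step 3).

b2 c2 d2 d3 c3 b3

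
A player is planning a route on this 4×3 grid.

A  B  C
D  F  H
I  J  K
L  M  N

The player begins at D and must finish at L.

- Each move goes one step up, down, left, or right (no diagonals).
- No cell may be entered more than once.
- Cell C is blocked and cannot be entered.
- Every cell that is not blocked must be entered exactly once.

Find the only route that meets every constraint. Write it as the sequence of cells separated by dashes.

D - A - B - F - H - K - N - M - J - I - L

Need to visit all 11 open cells exactly once, starting at D and ending at L.
Cell N has only two open neighbours (K and M), so the path must pass straight through it: one of those is the cell it's entered from and the other is where it exits.
Route from D: up 1 to A, right 1 to B, down 1 to F, right 1 to H, down 2 to N, left 1 to M, up 1 to J, left 1 to I, down 1 to L — 10 moves in all.
Check: all 11 open cells covered.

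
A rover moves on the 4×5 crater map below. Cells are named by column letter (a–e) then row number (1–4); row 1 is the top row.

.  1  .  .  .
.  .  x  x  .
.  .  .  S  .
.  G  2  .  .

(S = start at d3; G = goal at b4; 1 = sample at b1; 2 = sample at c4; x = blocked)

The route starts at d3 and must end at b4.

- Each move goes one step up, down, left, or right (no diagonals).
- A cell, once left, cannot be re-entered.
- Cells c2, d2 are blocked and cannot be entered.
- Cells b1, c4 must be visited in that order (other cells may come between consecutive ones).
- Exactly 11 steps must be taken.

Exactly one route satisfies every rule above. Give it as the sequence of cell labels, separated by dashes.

The waypoints must appear in the order b1, c4, with no cell reused.
Route from d3: right to e3, 2× up (reaching e1), 3× left (reaching b1), 2× down (reaching b3), right to c3, down to c4, left to b4 — 11 moves in all.
Check: order respected (1 at step 6, 2 at step 10); 11 moves as required.

d3 - e3 - e2 - e1 - d1 - c1 - b1 - b2 - b3 - c3 - c4 - b4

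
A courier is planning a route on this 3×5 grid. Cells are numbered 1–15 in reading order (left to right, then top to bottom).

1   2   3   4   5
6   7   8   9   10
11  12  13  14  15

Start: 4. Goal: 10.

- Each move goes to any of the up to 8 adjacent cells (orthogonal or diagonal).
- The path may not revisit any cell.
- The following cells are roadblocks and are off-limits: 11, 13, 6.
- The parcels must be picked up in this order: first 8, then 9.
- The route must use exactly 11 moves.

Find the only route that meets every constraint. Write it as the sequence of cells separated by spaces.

4 3 2 1 7 12 8 14 15 9 5 10

The waypoints must appear in the order 8, 9, with no cell reused.
Route from 4: left 3 to 1, down-right 1 to 7, down 1 to 12, up-right 1 to 8, down-right 1 to 14, right 1 to 15, up-left 1 to 9, up-right 1 to 5, down 1 to 10 — 11 moves in all.
Check: order respected (8 at step 6, 9 at step 9); 11 moves as required.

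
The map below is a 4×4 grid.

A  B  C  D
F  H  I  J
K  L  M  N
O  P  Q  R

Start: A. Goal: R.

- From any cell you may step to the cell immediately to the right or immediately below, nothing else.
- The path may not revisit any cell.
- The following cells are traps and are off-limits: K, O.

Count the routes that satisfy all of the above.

A right/down-only route from A to R makes exactly 3 down-moves and 3 right-moves in some order.
With no other constraints that would be C(6,3) = 20 routes.
Subtract routes through each blocked cell (inclusion–exclusion for overlaps): − through K: 4 − through O: 1 + through K&O: 1 → 16.
That gives 16 routes.

16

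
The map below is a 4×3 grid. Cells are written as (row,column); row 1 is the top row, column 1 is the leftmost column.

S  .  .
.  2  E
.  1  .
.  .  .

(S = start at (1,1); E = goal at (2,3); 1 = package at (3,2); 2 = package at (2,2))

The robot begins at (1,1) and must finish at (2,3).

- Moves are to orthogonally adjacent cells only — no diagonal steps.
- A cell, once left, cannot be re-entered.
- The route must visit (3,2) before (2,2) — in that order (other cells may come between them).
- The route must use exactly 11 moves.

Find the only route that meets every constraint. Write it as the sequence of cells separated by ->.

The waypoints must appear in the order (3,2), (2,2), with no cell reused.
Route from (1,1): 3× down (reaching (4,1)), 2× right (reaching (4,3)), up to (3,3), left to (3,2), 2× up (reaching (1,2)), right to (1,3), down to (2,3) — 11 moves in all.
Check: order respected (1 at step 7, 2 at step 8); 11 moves as required.

(1,1) -> (2,1) -> (3,1) -> (4,1) -> (4,2) -> (4,3) -> (3,3) -> (3,2) -> (2,2) -> (1,2) -> (1,3) -> (2,3)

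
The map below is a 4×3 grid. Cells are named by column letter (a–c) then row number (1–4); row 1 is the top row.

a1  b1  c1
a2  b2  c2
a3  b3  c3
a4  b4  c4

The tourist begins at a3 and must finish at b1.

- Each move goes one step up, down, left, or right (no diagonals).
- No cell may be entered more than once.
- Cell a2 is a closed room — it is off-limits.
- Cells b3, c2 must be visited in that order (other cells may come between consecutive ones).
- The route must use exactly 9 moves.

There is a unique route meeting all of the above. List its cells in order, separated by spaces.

a3 a4 b4 c4 c3 b3 b2 c2 c1 b1

The waypoints must appear in the order b3, c2, with no cell reused.
Route from a3: down 1 to a4, right 2 to c4, up 1 to c3, left 1 to b3, up 1 to b2, right 1 to c2, up 1 to c1, left 1 to b1 — 9 moves in all.
Check: order respected (b3 at step 5, c2 at step 7); 9 moves as required.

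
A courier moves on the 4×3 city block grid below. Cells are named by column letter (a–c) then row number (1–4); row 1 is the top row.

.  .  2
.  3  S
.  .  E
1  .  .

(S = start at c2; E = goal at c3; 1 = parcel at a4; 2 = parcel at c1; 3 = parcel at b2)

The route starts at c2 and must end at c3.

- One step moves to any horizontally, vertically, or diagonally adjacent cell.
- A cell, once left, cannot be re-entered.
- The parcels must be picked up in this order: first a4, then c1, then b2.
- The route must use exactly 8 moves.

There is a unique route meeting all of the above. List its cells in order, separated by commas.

The waypoints must appear in the order a4, c1, b2, with no cell reused.
Route from c2: 2× down-left (reaching a4), 2× up (reaching a2), up-right to b1, right to c1, down-left to b2, down-right to c3 — 8 moves in all.
Check: order respected (1 at step 2, 2 at step 6, 3 at step 7); 8 moves as required.

c2, b3, a4, a3, a2, b1, c1, b2, c3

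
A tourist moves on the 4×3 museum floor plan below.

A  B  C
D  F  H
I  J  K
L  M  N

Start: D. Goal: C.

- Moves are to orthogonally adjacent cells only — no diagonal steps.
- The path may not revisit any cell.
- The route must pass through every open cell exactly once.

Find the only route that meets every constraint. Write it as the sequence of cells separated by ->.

Need to visit all 12 open cells exactly once, starting at D and ending at C.
Cell N has only two open neighbours (K and M), so the path must pass straight through it: one of those is the cell it's entered from and the other is where it exits.
Route from D: up 1 to A, right 1 to B, down 2 to J, left 1 to I, down 1 to L, right 2 to N, up 3 to C — 11 moves in all.
Check: all 12 open cells covered.

D -> A -> B -> F -> J -> I -> L -> M -> N -> K -> H -> C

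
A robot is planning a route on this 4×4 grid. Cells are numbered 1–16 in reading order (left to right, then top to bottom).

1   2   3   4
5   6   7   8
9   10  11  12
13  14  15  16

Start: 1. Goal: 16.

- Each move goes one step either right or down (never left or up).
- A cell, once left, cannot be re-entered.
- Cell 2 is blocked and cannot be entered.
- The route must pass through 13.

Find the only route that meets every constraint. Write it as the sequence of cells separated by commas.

Moves only go right or down, so the column and row indices never decrease.
Route from 1: down 3 to 13, right 3 to 16 — 6 moves in all.
Check: all required cells visited.

1, 5, 9, 13, 14, 15, 16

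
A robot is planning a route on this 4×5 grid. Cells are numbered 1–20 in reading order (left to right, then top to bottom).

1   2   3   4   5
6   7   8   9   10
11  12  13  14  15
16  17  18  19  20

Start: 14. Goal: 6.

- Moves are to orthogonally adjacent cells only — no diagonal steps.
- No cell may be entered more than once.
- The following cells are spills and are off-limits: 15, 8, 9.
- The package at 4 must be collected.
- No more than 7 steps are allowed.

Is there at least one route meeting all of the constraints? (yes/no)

no

Even ignoring the no-revisit rule, getting from 14 to 6 via 4 needs at least 6 + 4 = 10 moves (fewest moves per leg, detouring around blocked cells), which exceeds the 7-move limit.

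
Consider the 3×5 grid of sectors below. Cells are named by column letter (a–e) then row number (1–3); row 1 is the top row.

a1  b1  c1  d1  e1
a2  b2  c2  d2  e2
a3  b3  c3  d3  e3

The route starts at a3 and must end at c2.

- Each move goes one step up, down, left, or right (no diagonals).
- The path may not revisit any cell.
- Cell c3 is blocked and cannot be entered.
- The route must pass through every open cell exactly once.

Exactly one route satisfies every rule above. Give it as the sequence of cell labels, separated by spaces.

Need to visit all 14 open cells exactly once, starting at a3 and ending at c2.
Route from a3: right to b3, up to b2, left to a2, up to a1, 4× right (reaching e1), 2× down (reaching e3), left to d3, up to d2, left to c2 — 13 moves in all.
Check: all 14 open cells covered.

a3 b3 b2 a2 a1 b1 c1 d1 e1 e2 e3 d3 d2 c2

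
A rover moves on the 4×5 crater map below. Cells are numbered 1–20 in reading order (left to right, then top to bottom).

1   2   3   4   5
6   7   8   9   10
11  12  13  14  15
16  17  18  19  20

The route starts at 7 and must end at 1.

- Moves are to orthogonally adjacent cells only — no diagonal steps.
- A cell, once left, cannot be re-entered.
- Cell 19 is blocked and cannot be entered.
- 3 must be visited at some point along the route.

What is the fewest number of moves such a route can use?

4

Any route passes through 3 somewhere between 7 and 1. Summing Manhattan distances along the two legs (7 → 3 → 1) gives a lower bound of 2 + 2 = 4 moves.
A route of 4 moves achieves this: 7 → 8 → 3 → 2 → 1.
Since 4 matches the lower bound, it is optimal.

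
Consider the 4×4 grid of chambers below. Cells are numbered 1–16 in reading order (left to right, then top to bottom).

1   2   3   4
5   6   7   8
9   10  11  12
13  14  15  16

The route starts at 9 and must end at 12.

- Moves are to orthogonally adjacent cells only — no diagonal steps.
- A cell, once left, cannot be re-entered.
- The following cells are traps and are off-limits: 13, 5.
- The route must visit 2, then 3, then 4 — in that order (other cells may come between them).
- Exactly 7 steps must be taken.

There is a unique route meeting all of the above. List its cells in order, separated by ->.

9 -> 10 -> 6 -> 2 -> 3 -> 4 -> 8 -> 12

The waypoints must appear in the order 2, 3, 4, with no cell reused.
Route from 9: right 1 to 10, up 2 to 2, right 2 to 4, down 2 to 12 — 7 moves in all.
Check: order respected (2 at step 3, 3 at step 4, 4 at step 5); 7 moves as required.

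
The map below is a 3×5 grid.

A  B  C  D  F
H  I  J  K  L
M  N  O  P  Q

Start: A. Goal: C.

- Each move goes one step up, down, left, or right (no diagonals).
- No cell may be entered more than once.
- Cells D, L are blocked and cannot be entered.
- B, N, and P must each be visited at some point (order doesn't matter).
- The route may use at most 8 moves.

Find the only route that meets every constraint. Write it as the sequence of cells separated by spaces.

The budget equals the shortest possible length, so every move has to be on a shortest route through the required cells.
Route from A: right to B, 2× down (reaching N), 2× right (reaching P), up to K, left to J, up to C — 8 moves in all.
Check: all required cells visited; 8 ≤ 8 moves.

A B I N O P K J C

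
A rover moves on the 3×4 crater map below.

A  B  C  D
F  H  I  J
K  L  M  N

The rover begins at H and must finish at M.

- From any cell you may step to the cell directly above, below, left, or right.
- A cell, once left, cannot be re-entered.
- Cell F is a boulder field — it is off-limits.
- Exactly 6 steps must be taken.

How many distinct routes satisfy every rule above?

Need simple routes of exactly 6 moves from H to M (Manhattan distance 2, so 2 moves are spent on a detour and 2 undoing it).
Enumerating: H B C I J N M | H B C D J N M | H B C D J I M | H I C D J N M.
That gives 4 routes.

4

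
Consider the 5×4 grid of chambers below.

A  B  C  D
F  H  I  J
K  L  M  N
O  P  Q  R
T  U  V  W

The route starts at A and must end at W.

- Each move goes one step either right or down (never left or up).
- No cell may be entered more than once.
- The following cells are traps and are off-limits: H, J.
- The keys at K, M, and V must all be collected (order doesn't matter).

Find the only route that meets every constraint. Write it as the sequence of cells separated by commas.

A, F, K, L, M, Q, V, W

Moves only go right or down, so the column and row indices never decrease.
Route from A: down 2 to K, right 2 to M, down 2 to V, right 1 to W — 7 moves in all.
Check: all required cells visited.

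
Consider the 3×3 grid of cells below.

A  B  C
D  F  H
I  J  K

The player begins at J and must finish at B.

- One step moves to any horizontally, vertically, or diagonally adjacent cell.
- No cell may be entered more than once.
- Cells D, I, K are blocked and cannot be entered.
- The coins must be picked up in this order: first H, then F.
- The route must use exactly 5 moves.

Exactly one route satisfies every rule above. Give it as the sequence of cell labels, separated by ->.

The waypoints must appear in the order H, F, with no cell reused.
Route from J: up-right to H, up to C, down-left to F, up-left to A, right to B — 5 moves in all.
Check: order respected (H at step 1, F at step 3); 5 moves as required.

J -> H -> C -> F -> A -> B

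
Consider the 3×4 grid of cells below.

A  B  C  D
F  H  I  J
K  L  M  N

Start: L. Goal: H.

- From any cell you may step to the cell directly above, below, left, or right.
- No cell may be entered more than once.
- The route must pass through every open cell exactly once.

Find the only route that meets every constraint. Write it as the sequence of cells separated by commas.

L, K, F, A, B, C, D, J, N, M, I, H

Need to visit all 12 open cells exactly once, starting at L and ending at H.
Cell A has only two open neighbours (F and B), so the path must pass straight through it: one of those is the cell it's entered from and the other is where it exits.
Route from L: left 1 to K, up 2 to A, right 3 to D, down 2 to N, left 1 to M, up 1 to I, left 1 to H — 11 moves in all.
Check: all 12 open cells covered.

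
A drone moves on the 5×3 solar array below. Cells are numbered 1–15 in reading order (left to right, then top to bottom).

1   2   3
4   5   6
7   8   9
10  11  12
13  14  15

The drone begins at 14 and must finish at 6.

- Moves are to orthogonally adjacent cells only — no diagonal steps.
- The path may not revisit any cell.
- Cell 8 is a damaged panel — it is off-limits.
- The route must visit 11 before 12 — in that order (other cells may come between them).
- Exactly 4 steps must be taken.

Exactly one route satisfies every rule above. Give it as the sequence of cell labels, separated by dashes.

The waypoints must appear in the order 11, 12, with no cell reused.
Route from 14: up to 11, right to 12, 2× up (reaching 6) — 4 moves in all.
Check: order respected (11 at step 1, 12 at step 2); 4 moves as required.

14 - 11 - 12 - 9 - 6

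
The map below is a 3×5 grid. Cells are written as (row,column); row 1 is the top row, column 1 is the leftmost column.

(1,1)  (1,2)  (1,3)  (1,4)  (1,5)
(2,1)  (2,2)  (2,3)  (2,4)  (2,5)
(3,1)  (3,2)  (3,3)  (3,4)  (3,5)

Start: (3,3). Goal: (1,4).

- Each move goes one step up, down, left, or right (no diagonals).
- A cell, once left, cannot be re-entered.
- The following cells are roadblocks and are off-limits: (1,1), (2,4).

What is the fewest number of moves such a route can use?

The Manhattan distance from (3,3) to (1,4) is |3−1| + |3−4| = 3, so at least 3 moves are needed.
A route of 3 moves achieves this: (3,3) → (2,3) → (1,3) → (1,4).
Since 3 matches the lower bound, it is optimal.

3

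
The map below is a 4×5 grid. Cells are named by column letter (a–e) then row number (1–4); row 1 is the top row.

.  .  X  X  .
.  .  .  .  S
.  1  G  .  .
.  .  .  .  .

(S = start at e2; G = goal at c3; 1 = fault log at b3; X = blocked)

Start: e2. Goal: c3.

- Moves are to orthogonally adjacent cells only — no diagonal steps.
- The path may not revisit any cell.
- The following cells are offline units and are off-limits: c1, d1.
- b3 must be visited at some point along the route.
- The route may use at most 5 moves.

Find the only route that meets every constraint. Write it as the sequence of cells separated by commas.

The 5-move cap with required stops at b3 leaves no slack for detours.
Route from e2: 3× left (reaching b2), down to b3, right to c3 — 5 moves in all.
Check: all required cells visited; 5 ≤ 5 moves.

e2, d2, c2, b2, b3, c3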